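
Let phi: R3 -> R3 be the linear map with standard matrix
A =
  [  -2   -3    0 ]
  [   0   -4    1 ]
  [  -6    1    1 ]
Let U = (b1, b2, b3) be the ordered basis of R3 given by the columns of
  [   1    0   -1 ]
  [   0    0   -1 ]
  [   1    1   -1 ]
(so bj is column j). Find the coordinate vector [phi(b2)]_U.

<-1, 1, -1>

Compute phi(b2) = A b2 = <0, 1, 1> in standard coordinates.
Then write this in U-coordinates: solve for y in y_1 b1 + ... + y_3 b3 = <0, 1, 1>.
This gives y = <-1, 1, -1>, which is column 2 of [phi]_U.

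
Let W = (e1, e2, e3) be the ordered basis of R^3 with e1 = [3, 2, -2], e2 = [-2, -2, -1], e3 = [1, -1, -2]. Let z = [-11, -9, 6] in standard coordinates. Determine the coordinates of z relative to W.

[-4, 0, 1]

Write z = c_1 e1 + ... + c_3 e3 and solve for the c_i.
Gaussian elimination on [M | z] yields c = (-4, 0, 1).
Check: -4e1 + 0·e2 + e3 = [-11, -9, 6].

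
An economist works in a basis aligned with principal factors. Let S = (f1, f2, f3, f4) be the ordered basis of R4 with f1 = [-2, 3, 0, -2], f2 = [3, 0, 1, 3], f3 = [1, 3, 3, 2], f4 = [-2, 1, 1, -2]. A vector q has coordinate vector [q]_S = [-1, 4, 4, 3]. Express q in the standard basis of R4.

The coordinates say q = -f1 + 4f2 + 4f3 + 3f4; adding the scaled basis vectors gives [12, 12, 19, 16].

[12, 12, 19, 16]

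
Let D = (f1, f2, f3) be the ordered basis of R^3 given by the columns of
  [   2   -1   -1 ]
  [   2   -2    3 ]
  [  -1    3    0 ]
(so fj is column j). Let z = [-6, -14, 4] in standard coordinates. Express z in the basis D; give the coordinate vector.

[-4, 0, -2]

Write z = c_1 f1 + ... + c_3 f3 and solve for the c_i.
Row-reducing the augmented matrix [M | z] gives c = (-4, 0, -2).
Check: -4f1 + 0·f2 - 2f3 = [-6, -14, 4].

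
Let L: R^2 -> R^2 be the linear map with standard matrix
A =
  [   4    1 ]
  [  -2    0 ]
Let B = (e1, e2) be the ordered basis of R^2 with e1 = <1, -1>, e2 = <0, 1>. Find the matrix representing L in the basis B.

Let P have columns e1, e2. Then [L]_B = P^(-1) A P.
Here det P = 1, so P^(-1) is integer; computing A P first and then P^(-1)(A P) gives [[3, 1], [1, 1]].

[[3, 1], [1, 1]]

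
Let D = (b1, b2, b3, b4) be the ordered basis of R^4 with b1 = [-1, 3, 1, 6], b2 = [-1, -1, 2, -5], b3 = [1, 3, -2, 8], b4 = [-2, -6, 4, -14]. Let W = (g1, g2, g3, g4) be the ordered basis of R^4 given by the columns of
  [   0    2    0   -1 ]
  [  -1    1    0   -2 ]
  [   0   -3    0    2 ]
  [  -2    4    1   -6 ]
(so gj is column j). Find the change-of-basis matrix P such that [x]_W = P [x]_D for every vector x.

Let M have columns bj and N have columns gj. Then for every x, N [x]_W = x = M [x]_D, so P = N^(-1) M.
Since det N = -1, N^(-1) has integer entries; multiplying gives P = [[-2, -1, -1, 2], [-1, 0, 0, 0], [0, -1, 0, 2], [-1, 1, -1, 2]].

[[-2, -1, -1, 2], [-1, 0, 0, 0], [0, -1, 0, 2], [-1, 1, -1, 2]]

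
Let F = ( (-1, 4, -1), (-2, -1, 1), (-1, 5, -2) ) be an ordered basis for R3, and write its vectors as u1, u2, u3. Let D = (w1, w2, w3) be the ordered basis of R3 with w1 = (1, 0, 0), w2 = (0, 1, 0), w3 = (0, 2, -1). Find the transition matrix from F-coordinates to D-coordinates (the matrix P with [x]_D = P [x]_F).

Column j of P is [uj]_D, since P maps F-coordinates to D-coordinates.
Expressing u1 in D: u1 = -w1 + 2w2 + w3, so column 1 of P is (-1, 2, 1).
Doing the same for each uj gives P = [[-1, -2, -1], [2, 1, 1], [1, -1, 2]].

[[-1, -2, -1], [2, 1, 1], [1, -1, 2]]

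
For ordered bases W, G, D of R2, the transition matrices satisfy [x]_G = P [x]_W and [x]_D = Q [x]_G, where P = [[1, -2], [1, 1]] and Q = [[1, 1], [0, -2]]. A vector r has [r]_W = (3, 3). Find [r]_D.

(3, -12)

Composing the changes, [r]_D = Q P [r]_W.
Q P = [[2, -1], [-2, -2]]; applying this to (3, 3) gives (3, -12).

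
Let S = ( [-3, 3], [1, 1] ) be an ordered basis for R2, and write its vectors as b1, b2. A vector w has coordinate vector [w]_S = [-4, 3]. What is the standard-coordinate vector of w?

The coordinates say w = -4b1 + 3b2; adding the scaled basis vectors gives [15, -9].

[15, -9]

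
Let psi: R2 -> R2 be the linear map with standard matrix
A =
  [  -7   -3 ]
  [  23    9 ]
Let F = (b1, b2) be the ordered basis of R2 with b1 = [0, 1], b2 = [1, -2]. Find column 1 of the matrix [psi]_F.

Compute psi(b1) = A b1 = [-3, 9] in standard coordinates.
Then write this in F-coordinates: solve for y in y_1 b1 + y_2 b2 = [-3, 9].
This gives y = [3, -3], which is column 1 of [psi]_F.

[3, -3]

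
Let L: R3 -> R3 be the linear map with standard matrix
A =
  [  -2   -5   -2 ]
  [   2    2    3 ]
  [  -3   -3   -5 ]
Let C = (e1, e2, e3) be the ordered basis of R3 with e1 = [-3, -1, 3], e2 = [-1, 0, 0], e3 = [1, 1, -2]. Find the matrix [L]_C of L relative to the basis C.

[[-1, -1, 0], [-2, -2, 1], [0, -3, -2]]

Let P have columns e1, ..., e3. Then [L]_C = P^(-1) A P.
Here det P = -1, so P^(-1) is integer; computing A P first and then P^(-1)(A P) gives [[-1, -1, 0], [-2, -2, 1], [0, -3, -2]].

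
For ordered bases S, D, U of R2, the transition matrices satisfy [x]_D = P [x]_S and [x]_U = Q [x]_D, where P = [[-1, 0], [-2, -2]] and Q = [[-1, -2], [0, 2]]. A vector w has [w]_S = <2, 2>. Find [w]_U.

<18, -16>

First [w]_D = P [w]_S = <-2, -8>.
Then [w]_U = Q [w]_D = <18, -16>.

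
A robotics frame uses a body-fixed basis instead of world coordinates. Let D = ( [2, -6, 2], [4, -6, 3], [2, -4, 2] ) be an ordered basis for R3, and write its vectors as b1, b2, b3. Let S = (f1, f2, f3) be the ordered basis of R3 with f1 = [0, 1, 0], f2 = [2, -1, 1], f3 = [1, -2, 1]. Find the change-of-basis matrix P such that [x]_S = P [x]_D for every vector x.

Take x = bj: its D-coordinates are the j-th standard unit vector, so P e_j — column j of P — equals [bj]_S.
b1 = -2f1 + 0·f2 + 2f3, giving column 1 = [-2, 0, 2]; repeating for each j gives P = [[-2, -1, 0], [0, 1, 0], [2, 2, 2]].

[[-2, -1, 0], [0, 1, 0], [2, 2, 2]]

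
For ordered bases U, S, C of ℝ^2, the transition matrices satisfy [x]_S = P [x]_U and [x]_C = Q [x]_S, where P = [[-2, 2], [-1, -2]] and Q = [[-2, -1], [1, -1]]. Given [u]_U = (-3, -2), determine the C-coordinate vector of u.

(-11, -5)

Composing the changes, [u]_C = Q P [u]_U.
Q P = [[5, -2], [-1, 4]]; applying this to (-3, -2) gives (-11, -5).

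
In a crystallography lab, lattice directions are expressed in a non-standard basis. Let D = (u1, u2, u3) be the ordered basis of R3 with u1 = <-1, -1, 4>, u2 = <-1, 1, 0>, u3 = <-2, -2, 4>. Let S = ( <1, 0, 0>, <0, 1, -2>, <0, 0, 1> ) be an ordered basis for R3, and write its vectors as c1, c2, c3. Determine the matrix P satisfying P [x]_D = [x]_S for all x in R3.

Take x = uj: its D-coordinates are the j-th standard unit vector, so P e_j — column j of P — equals [uj]_S.
u1 = -c1 - c2 + 2c3, giving column 1 = <-1, -1, 2>; repeating for each j gives P = [[-1, -1, -2], [-1, 1, -2], [2, 2, 0]].

[[-1, -1, -2], [-1, 1, -2], [2, 2, 0]]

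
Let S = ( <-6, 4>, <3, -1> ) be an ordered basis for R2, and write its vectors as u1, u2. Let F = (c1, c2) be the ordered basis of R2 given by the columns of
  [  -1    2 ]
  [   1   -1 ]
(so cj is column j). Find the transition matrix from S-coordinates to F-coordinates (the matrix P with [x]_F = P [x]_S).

Let M have columns uj and N have columns cj. Then for every x, N [x]_F = x = M [x]_S, so P = N^(-1) M.
Since det N = -1, N^(-1) has integer entries; multiplying gives P = [[2, 1], [-2, 2]].

[[2, 1], [-2, 2]]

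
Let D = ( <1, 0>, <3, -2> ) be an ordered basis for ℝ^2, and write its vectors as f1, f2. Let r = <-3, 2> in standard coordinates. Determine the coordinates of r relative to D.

We seek scalars with c_1 f1 + c_2 f2 = r; equivalently solve M c = r where the columns of M are f1, f2.
System: c_1 + 3c_2 = -3, 0c_1 - 2c_2 = 2; solving gives c_1 = 0, c_2 = -1.
Check: 0·f1 - f2 = <-3, 2>.

<0, -1>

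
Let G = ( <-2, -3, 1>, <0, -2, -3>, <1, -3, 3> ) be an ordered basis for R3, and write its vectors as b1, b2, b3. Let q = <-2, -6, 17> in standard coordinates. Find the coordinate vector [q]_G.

<2, -3, 2>

We seek scalars with c_1 b1 + ... + c_3 b3 = q; equivalently solve M c = q where the columns of M are b1, ..., b3.
Gaussian elimination on [M | q] yields c = (2, -3, 2).
Check: 2b1 - 3b2 + 2b3 = <-2, -6, 17>.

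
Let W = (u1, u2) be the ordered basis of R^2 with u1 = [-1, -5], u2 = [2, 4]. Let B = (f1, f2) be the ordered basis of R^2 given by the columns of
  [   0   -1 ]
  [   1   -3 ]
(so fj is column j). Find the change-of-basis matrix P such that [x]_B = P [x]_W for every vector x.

Column j of P is [uj]_B, since P maps W-coordinates to B-coordinates.
Expressing u1 in B: u1 = -2f1 + f2, so column 1 of P is [-2, 1].
Doing the same for each uj gives P = [[-2, -2], [1, -2]].

[[-2, -2], [1, -2]]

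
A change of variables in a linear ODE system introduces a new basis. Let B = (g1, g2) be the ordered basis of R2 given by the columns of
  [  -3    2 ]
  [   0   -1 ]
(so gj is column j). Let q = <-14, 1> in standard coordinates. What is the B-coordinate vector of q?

Write q = c_1 g1 + c_2 g2 and solve for the c_i.
System: -3c_1 + 2c_2 = -14, 0c_1 - c_2 = 1; solving gives c_1 = 4, c_2 = -1.
Check: 4g1 - g2 = <-14, 1>.

<4, -1>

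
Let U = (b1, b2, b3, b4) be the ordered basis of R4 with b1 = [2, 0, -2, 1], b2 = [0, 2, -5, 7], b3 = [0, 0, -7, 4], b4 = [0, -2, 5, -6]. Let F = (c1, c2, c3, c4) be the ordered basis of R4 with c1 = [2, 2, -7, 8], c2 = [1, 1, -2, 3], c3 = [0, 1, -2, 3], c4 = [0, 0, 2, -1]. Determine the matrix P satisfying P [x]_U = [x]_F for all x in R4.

Column j of P is [bj]_F, since P maps U-coordinates to F-coordinates.
Expressing b1 in F: b1 = 0·c1 + 2c2 - 2c3 - c4, so column 1 of P is [0, 2, -2, -1].
Doing the same for each bj gives P = [[0, 1, 1, 1], [2, -2, -2, -2], [-2, 2, 0, -2], [-1, 1, -2, 2]].

[[0, 1, 1, 1], [2, -2, -2, -2], [-2, 2, 0, -2], [-1, 1, -2, 2]]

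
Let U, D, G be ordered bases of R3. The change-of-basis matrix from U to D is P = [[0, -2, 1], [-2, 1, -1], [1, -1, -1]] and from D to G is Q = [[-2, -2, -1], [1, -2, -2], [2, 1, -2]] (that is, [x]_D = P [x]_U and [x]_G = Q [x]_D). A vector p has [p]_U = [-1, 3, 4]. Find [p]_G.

[10, 12, 13]

Apply P to get D-coordinates [-2, 1, -8], then Q to get G-coordinates.
The result is [p]_G = [10, 12, 13].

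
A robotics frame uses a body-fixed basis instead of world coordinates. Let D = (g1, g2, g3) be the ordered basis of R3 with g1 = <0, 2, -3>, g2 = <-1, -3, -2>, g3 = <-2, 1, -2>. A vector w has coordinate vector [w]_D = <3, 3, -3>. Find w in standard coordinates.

w = M [w]_D, where M has columns g1, ..., g3.
Carrying out the matrix-vector product, w = <3, -6, -9>.

<3, -6, -9>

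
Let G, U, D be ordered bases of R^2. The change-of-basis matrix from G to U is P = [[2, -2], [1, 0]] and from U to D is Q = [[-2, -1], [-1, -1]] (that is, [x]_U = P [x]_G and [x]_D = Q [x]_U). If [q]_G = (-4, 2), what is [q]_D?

First [q]_U = P [q]_G = (-12, -4).
Then [q]_D = Q [q]_U = (28, 16).

(28, 16)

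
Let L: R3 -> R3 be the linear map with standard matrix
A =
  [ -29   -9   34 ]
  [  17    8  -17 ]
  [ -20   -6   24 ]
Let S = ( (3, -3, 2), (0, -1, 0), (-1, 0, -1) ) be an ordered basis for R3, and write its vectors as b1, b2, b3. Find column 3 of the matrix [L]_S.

(-1, 3, 2)

Compute L(b3) = A b3 = (-5, 0, -4) in standard coordinates.
Then write this in S-coordinates: solve for y in y_1 b1 + ... + y_3 b3 = (-5, 0, -4).
This gives y = (-1, 3, 2), which is column 3 of [L]_S.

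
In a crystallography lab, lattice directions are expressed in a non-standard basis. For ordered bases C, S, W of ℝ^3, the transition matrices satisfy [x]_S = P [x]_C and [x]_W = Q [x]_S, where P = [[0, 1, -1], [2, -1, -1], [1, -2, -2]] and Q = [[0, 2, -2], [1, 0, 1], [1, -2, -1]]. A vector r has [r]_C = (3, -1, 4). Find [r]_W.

First [r]_S = P [r]_C = (-5, 3, -3).
Then [r]_W = Q [r]_S = (12, -8, -8).

(12, -8, -8)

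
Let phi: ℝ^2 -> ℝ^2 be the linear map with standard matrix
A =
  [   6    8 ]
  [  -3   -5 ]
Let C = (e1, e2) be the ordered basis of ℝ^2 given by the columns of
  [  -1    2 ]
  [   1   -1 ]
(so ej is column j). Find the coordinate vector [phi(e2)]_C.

Compute phi(e2) = A e2 = [4, -1] in standard coordinates.
Then write this in C-coordinates: solve for y in y_1 e1 + y_2 e2 = [4, -1].
This gives y = [2, 3], which is column 2 of [phi]_C.

[2, 3]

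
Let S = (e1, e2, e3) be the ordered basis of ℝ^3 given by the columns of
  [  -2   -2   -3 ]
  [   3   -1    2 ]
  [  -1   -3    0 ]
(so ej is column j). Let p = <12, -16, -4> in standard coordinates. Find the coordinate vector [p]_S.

<-2, 2, -4>

[p]_S is the unique c with M c = p, where M has columns e1, ..., e3.
Row-reducing the augmented matrix [M | p] gives c = (-2, 2, -4).
Check: -2e1 + 2e2 - 4e3 = <12, -16, -4>.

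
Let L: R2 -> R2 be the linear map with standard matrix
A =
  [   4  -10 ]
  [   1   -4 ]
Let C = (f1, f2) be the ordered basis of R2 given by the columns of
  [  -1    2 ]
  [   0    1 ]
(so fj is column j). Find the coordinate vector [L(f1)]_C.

Compute L(f1) = A f1 = [-4, -1] in standard coordinates.
Then write this in C-coordinates: solve for y in y_1 f1 + y_2 f2 = [-4, -1].
This gives y = [2, -1], which is column 1 of [L]_C.

[2, -1]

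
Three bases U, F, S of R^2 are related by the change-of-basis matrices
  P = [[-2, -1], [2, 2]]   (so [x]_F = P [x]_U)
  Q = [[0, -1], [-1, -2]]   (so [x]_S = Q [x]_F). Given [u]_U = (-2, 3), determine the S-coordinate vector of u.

(-2, -5)

Apply P to get F-coordinates (1, 2), then Q to get S-coordinates.
The result is [u]_S = (-2, -5).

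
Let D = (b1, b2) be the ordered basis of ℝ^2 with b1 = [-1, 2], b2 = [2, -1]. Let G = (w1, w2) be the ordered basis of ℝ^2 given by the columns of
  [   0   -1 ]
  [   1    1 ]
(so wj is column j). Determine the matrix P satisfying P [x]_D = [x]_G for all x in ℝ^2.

Take x = bj: its D-coordinates are the j-th standard unit vector, so P e_j — column j of P — equals [bj]_G.
b1 = w1 + w2, giving column 1 = [1, 1]; repeating for each j gives P = [[1, 1], [1, -2]].

[[1, 1], [1, -2]]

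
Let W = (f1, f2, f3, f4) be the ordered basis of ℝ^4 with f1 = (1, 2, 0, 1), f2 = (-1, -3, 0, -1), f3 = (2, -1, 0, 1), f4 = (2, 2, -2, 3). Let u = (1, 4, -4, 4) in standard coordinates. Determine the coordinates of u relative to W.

(-2, -1, -1, 2)

Write u = c_1 f1 + ... + c_4 f4 and solve for the c_i.
Gaussian elimination on [M | u] yields c = (-2, -1, -1, 2).
Check: -2f1 - f2 - f3 + 2f4 = (1, 4, -4, 4).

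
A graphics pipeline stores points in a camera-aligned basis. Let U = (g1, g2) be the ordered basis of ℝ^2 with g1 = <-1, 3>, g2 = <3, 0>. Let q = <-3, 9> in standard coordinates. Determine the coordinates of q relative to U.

[q]_U is the unique c with M c = q, where M has columns g1, g2.
System: -c_1 + 3c_2 = -3, 3c_1 + 0c_2 = 9; solving gives c_1 = 3, c_2 = 0.
Check: 3g1 + 0·g2 = <-3, 9>.

<3, 0>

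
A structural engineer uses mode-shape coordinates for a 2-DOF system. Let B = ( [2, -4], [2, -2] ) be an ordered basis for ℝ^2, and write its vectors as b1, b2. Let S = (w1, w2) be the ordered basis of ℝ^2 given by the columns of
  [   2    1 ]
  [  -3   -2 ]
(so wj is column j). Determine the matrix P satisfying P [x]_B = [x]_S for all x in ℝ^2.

Take x = bj: its B-coordinates are the j-th standard unit vector, so P e_j — column j of P — equals [bj]_S.
b1 = 0·w1 + 2w2, giving column 1 = [0, 2]; repeating for each j gives P = [[0, 2], [2, -2]].

[[0, 2], [2, -2]]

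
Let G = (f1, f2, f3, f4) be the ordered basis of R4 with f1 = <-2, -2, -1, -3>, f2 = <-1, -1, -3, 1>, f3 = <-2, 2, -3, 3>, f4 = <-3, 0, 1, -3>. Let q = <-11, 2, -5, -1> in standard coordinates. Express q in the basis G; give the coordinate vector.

We seek scalars with c_1 f1 + ... + c_4 f4 = q; equivalently solve M c = q where the columns of M are f1, ..., f4.
Solving this 4x4 system gives c = (-1, 2, 1, 3).
Check: -f1 + 2f2 + f3 + 3f4 = <-11, 2, -5, -1>.

<-1, 2, 1, 3>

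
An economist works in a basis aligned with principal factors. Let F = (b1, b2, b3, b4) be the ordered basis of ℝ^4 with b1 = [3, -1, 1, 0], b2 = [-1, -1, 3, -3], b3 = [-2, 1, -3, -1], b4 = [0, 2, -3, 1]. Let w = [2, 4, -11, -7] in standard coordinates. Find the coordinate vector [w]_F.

Write w = c_1 b1 + ... + c_4 b4 and solve for the c_i.
Solving this 4x4 system gives c = (4, 2, 4, 3).
Check: 4b1 + 2b2 + 4b3 + 3b4 = [2, 4, -11, -7].

[4, 2, 4, 3]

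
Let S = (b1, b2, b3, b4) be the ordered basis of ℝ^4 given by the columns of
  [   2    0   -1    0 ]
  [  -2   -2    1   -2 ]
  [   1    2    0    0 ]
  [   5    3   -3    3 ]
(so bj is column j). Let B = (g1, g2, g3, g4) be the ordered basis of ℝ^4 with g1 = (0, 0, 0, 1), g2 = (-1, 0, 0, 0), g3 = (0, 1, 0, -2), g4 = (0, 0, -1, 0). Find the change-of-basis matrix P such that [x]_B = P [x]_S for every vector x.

[[1, -1, -1, -1], [-2, 0, 1, 0], [-2, -2, 1, -2], [-1, -2, 0, 0]]

Take x = bj: its S-coordinates are the j-th standard unit vector, so P e_j — column j of P — equals [bj]_B.
b1 = g1 - 2g2 - 2g3 - g4, giving column 1 = (1, -2, -2, -1); repeating for each j gives P = [[1, -1, -1, -1], [-2, 0, 1, 0], [-2, -2, 1, -2], [-1, -2, 0, 0]].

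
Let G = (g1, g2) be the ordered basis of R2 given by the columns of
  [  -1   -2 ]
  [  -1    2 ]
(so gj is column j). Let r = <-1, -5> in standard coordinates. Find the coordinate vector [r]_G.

[r]_G is the unique c with M c = r, where M has columns g1, g2.
System: -c_1 - 2c_2 = -1, -c_1 + 2c_2 = -5; solving gives c_1 = 3, c_2 = -1.
Check: 3g1 - g2 = <-1, -5>.

<3, -1>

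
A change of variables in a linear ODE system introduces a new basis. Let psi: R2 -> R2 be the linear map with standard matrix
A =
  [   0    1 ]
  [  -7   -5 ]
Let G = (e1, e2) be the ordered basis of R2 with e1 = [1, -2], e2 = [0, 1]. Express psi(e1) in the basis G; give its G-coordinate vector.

[-2, -1]

Column 1 of [psi]_G is the G-coordinate vector of psi(e1).
In standard coordinates psi(e1) = A e1 = [-2, 3].
Converting to G: [-2, 3] = -2e1 - e2, so the coordinate vector is [-2, -1].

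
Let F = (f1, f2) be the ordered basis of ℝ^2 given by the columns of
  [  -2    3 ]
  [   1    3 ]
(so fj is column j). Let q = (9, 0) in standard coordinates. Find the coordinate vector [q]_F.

(-3, 1)

Write q = c_1 f1 + c_2 f2 and solve for the c_i.
System: -2c_1 + 3c_2 = 9, c_1 + 3c_2 = 0; solving gives c_1 = -3, c_2 = 1.
Check: -3f1 + f2 = (9, 0).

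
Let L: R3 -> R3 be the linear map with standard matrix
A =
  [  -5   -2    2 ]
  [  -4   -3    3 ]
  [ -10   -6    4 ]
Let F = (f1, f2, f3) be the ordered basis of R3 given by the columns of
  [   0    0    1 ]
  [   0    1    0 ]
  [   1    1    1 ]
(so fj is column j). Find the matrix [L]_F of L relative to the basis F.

With P the matrix whose columns are f1, ..., f3, [L]_F = P^(-1) A P.
Column by column: L(f1) = A f1 = (2, 3, 4); its F-coordinates (-1, 3, 2) give column 1.
Continuing for each basis vector yields [L]_F = [[-1, -2, -2], [3, 0, -1], [2, 0, -3]].

[[-1, -2, -2], [3, 0, -1], [2, 0, -3]]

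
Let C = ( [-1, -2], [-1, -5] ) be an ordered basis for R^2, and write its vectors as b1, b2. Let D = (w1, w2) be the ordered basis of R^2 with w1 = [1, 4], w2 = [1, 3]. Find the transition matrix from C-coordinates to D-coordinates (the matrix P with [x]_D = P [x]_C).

[[1, -2], [-2, 1]]

Take x = bj: its C-coordinates are the j-th standard unit vector, so P e_j — column j of P — equals [bj]_D.
b1 = w1 - 2w2, giving column 1 = [1, -2]; repeating for each j gives P = [[1, -2], [-2, 1]].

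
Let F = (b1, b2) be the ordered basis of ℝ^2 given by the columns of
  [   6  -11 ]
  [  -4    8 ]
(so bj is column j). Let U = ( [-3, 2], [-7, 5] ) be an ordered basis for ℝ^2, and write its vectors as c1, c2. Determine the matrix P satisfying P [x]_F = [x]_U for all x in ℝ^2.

Let M have columns bj and N have columns cj. Then for every x, N [x]_U = x = M [x]_F, so P = N^(-1) M.
Since det N = -1, N^(-1) has integer entries; multiplying gives P = [[-2, -1], [0, 2]].

[[-2, -1], [0, 2]]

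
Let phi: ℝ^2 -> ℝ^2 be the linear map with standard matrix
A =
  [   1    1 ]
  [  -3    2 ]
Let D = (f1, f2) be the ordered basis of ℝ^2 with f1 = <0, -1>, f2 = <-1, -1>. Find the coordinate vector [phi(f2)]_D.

Column 2 of [phi]_D is the D-coordinate vector of phi(f2).
In standard coordinates phi(f2) = A f2 = <-2, 1>.
Converting to D: <-2, 1> = -3f1 + 2f2, so the coordinate vector is <-3, 2>.

<-3, 2>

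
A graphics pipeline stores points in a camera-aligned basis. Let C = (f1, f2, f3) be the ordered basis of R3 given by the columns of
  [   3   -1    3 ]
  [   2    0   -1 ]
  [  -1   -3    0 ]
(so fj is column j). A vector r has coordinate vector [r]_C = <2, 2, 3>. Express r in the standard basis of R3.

<13, 1, -8>

The coordinates say r = 2f1 + 2f2 + 3f3; adding the scaled basis vectors gives <13, 1, -8>.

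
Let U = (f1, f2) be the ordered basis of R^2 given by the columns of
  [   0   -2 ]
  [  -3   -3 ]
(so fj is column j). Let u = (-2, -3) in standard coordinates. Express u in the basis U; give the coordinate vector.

We seek scalars with c_1 f1 + c_2 f2 = u; equivalently solve M c = u where the columns of M are f1, f2.
System: 0c_1 - 2c_2 = -2, -3c_1 - 3c_2 = -3; solving gives c_1 = 0, c_2 = 1.
Check: 0·f1 + f2 = (-2, -3).

(0, 1)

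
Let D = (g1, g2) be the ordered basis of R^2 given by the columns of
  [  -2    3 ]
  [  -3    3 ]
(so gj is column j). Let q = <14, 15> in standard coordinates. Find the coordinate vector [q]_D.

[q]_D is the unique c with M c = q, where M has columns g1, g2.
System: -2c_1 + 3c_2 = 14, -3c_1 + 3c_2 = 15; solving gives c_1 = -1, c_2 = 4.
Check: -g1 + 4g2 = <14, 15>.

<-1, 4>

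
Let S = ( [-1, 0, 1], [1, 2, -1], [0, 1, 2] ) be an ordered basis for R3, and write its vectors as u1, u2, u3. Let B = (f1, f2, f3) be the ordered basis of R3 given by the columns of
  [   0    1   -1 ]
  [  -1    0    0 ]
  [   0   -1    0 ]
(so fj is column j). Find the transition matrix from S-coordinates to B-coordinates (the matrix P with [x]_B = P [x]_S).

[[0, -2, -1], [-1, 1, -2], [0, 0, -2]]

Take x = uj: its S-coordinates are the j-th standard unit vector, so P e_j — column j of P — equals [uj]_B.
u1 = 0·f1 - f2 + 0·f3, giving column 1 = [0, -1, 0]; repeating for each j gives P = [[0, -2, -1], [-1, 1, -2], [0, 0, -2]].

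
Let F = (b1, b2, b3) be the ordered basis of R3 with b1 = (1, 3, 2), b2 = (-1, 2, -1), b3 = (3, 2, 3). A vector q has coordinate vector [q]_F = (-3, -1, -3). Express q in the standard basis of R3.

(-11, -17, -14)

The coordinates say q = -3b1 - b2 - 3b3; adding the scaled basis vectors gives (-11, -17, -14).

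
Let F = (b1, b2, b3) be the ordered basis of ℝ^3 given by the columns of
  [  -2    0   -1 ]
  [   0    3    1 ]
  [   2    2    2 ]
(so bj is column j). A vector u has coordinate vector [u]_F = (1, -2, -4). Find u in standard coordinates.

(2, -10, -10)

By definition u = b1 - 2b2 - 4b3.
Summing componentwise gives (2, -10, -10).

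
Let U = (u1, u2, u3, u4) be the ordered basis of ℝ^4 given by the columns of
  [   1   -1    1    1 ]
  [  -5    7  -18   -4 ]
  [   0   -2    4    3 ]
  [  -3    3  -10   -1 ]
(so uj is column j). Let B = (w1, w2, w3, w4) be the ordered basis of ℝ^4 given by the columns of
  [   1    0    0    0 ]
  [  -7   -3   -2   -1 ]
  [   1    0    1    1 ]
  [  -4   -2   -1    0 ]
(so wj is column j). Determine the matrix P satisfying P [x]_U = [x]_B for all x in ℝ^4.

Column j of P is [uj]_B, since P maps U-coordinates to B-coordinates.
Expressing u1 in B: u1 = w1 + 0·w2 - w3 + 0·w4, so column 1 of P is <1, 0, -1, 0>.
Doing the same for each uj gives P = [[1, -1, 1, 1], [0, 0, 2, -2], [-1, 1, 2, 1], [0, -2, 1, 1]].

[[1, -1, 1, 1], [0, 0, 2, -2], [-1, 1, 2, 1], [0, -2, 1, 1]]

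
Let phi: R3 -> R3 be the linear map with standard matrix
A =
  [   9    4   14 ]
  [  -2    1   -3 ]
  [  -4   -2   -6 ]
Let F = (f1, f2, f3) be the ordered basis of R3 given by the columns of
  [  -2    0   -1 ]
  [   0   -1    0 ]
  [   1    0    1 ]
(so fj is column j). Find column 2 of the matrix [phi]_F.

Compute phi(f2) = A f2 = <-4, -1, 2> in standard coordinates.
Then write this in F-coordinates: solve for y in y_1 f1 + ... + y_3 f3 = <-4, -1, 2>.
This gives y = <2, 1, 0>, which is column 2 of [phi]_F.

<2, 1, 0>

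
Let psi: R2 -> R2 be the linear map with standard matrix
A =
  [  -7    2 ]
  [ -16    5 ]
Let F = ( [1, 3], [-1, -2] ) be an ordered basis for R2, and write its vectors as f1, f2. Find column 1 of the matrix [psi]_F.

[1, 2]

Compute psi(f1) = A f1 = [-1, -1] in standard coordinates.
Then write this in F-coordinates: solve for y in y_1 f1 + y_2 f2 = [-1, -1].
This gives y = [1, 2], which is column 1 of [psi]_F.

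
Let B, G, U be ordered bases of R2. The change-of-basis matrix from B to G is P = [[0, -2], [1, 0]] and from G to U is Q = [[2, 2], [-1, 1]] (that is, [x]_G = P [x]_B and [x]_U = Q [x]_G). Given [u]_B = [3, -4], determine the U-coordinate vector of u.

[22, -5]

Apply P to get G-coordinates [8, 3], then Q to get U-coordinates.
The result is [u]_U = [22, -5].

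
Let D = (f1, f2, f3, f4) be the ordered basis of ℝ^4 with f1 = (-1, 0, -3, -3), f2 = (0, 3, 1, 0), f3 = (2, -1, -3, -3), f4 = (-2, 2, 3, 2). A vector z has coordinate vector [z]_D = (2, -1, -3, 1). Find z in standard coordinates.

(-10, 2, 5, 5)

z = M [z]_D, where M has columns f1, ..., f4.
Carrying out the matrix-vector product, z = (-10, 2, 5, 5).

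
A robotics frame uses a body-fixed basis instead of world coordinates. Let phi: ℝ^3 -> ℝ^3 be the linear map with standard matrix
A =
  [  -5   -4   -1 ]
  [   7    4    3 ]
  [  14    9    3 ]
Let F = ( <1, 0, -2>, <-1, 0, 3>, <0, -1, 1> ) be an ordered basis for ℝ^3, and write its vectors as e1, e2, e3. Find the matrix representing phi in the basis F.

The j-th column of [phi]_F is [phi(ej)]_F.
phi(e1) = A e1 = <-3, 1, 8> = 0·e1 + 3e2 - e3, so column 1 is <0, 3, -1>.
Repeating for e2, e3 and assembling the columns gives [[0, 3, 2], [3, 1, -1], [-1, -2, 1]].

[[0, 3, 2], [3, 1, -1], [-1, -2, 1]]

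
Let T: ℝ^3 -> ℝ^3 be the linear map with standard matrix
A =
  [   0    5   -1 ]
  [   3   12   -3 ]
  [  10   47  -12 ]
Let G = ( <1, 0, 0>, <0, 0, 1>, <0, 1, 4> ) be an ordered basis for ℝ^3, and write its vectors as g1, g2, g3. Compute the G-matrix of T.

With P the matrix whose columns are g1, ..., g3, [T]_G = P^(-1) A P.
Column by column: T(g1) = A g1 = <0, 3, 10>; its G-coordinates <0, -2, 3> give column 1.
Continuing for each basis vector yields [T]_G = [[0, -1, 1], [-2, 0, -1], [3, -3, 0]].

[[0, -1, 1], [-2, 0, -1], [3, -3, 0]]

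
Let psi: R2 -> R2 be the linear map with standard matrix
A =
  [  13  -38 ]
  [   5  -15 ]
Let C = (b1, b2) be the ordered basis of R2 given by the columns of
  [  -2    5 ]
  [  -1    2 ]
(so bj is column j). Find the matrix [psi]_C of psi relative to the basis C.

[[-1, 3], [2, -1]]

With P the matrix whose columns are b1, b2, [psi]_C = P^(-1) A P.
Column by column: psi(b1) = A b1 = [12, 5]; its C-coordinates [-1, 2] give column 1.
Continuing for each basis vector yields [psi]_C = [[-1, 3], [2, -1]].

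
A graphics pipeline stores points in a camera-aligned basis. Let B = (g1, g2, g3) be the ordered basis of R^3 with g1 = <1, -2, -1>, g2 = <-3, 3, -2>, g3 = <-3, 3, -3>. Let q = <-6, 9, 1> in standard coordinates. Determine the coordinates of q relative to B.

[q]_B is the unique c with M c = q, where M has columns g1, ..., g3.
Row-reducing the augmented matrix [M | q] gives c = (-3, 1, 0).
Check: -3g1 + g2 + 0·g3 = <-6, 9, 1>.

<-3, 1, 0>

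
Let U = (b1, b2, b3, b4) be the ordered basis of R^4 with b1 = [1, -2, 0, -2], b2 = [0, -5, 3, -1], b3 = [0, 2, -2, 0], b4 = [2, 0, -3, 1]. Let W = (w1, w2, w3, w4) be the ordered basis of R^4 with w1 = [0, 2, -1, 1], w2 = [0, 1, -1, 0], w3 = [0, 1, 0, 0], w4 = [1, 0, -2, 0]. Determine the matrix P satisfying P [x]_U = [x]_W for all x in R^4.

Let M have columns bj and N have columns wj. Then for every x, N [x]_W = x = M [x]_U, so P = N^(-1) M.
Since det N = -1, N^(-1) has integer entries; multiplying gives P = [[-2, -1, 0, 1], [0, -2, 2, -2], [2, -1, 0, 0], [1, 0, 0, 2]].

[[-2, -1, 0, 1], [0, -2, 2, -2], [2, -1, 0, 0], [1, 0, 0, 2]]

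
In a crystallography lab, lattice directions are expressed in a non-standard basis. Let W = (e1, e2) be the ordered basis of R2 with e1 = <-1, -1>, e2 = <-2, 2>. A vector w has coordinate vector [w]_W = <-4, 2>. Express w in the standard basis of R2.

w = M [w]_W, where M has columns e1, e2.
Carrying out the matrix-vector product, w = <0, 8>.

<0, 8>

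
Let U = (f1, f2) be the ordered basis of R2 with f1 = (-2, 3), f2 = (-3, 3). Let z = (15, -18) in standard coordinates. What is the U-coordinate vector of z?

(-3, -3)

[z]_U is the unique c with M c = z, where M has columns f1, f2.
System: -2c_1 - 3c_2 = 15, 3c_1 + 3c_2 = -18; solving gives c_1 = -3, c_2 = -3.
Check: -3f1 - 3f2 = (15, -18).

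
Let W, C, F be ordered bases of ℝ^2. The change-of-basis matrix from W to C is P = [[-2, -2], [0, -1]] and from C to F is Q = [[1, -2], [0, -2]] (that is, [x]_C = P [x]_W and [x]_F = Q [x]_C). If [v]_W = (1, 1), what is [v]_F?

Composing the changes, [v]_F = Q P [v]_W.
Q P = [[-2, 0], [0, 2]]; applying this to (1, 1) gives (-2, 2).

(-2, 2)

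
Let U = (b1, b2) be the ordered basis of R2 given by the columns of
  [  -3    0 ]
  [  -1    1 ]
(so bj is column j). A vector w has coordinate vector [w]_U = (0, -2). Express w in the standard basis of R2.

(0, -2)

The coordinates say w = 0·b1 - 2b2; adding the scaled basis vectors gives (0, -2).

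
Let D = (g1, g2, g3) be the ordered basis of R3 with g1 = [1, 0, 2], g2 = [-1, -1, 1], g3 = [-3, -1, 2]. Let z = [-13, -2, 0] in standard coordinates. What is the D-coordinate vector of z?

[z]_D is the unique c with M c = z, where M has columns g1, ..., g3.
Row-reducing the augmented matrix [M | z] gives c = (-3, -2, 4).
Check: -3g1 - 2g2 + 4g3 = [-13, -2, 0].

[-3, -2, 4]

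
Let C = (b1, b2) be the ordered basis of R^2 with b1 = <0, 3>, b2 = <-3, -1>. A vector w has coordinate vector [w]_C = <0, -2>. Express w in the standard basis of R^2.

w = M [w]_C, where M has columns b1, b2.
Carrying out the matrix-vector product, w = <6, 2>.

<6, 2>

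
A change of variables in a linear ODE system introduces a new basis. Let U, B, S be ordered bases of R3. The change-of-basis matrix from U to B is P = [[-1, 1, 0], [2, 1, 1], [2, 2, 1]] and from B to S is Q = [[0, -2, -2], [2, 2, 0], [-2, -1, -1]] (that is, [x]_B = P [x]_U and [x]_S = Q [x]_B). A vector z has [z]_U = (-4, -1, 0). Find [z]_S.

(38, -12, 13)

Apply P to get B-coordinates (3, -9, -10), then Q to get S-coordinates.
The result is [z]_S = (38, -12, 13).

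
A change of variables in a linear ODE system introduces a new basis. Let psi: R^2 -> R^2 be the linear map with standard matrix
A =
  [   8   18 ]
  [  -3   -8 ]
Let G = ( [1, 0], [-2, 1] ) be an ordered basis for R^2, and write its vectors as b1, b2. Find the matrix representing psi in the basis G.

[[2, -2], [-3, -2]]

The j-th column of [psi]_G is [psi(bj)]_G.
psi(b1) = A b1 = [8, -3] = 2b1 - 3b2, so column 1 is [2, -3].
Repeating for b2 and assembling the columns gives [[2, -2], [-3, -2]].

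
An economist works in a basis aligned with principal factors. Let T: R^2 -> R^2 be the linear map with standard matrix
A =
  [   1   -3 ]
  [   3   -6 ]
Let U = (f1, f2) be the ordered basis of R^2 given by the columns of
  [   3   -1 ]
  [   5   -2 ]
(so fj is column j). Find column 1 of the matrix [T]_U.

[-3, 3]

Column 1 of [T]_U is the U-coordinate vector of T(f1).
In standard coordinates T(f1) = A f1 = [-12, -21].
Converting to U: [-12, -21] = -3f1 + 3f2, so the coordinate vector is [-3, 3].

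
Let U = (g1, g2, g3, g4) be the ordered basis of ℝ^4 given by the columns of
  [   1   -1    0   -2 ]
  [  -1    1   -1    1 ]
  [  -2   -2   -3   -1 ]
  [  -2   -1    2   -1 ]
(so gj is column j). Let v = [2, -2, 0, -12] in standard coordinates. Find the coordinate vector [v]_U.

[v]_U is the unique c with M c = v, where M has columns g1, ..., g4.
Row-reducing the augmented matrix [M | v] gives c = (4, -2, -2, 2).
Check: 4g1 - 2g2 - 2g3 + 2g4 = [2, -2, 0, -12].

[4, -2, -2, 2]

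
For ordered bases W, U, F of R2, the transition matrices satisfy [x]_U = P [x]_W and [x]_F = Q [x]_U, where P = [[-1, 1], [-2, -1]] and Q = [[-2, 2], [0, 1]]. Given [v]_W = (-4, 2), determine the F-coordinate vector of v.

First [v]_U = P [v]_W = (6, 6).
Then [v]_F = Q [v]_U = (0, 6).

(0, 6)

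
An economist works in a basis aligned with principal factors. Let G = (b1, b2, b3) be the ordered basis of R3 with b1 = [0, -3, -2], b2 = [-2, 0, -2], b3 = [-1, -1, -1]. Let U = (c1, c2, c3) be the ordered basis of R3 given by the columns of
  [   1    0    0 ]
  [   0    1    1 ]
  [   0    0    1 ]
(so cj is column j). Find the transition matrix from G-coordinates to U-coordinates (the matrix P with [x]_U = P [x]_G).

[[0, -2, -1], [-1, 2, 0], [-2, -2, -1]]

Take x = bj: its G-coordinates are the j-th standard unit vector, so P e_j — column j of P — equals [bj]_U.
b1 = 0·c1 - c2 - 2c3, giving column 1 = [0, -1, -2]; repeating for each j gives P = [[0, -2, -1], [-1, 2, 0], [-2, -2, -1]].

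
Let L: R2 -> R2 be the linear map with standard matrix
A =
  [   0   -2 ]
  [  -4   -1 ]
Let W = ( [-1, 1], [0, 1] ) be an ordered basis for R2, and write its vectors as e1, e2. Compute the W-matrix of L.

[[2, 2], [1, -3]]

Let P have columns e1, e2. Then [L]_W = P^(-1) A P.
Here det P = -1, so P^(-1) is integer; computing A P first and then P^(-1)(A P) gives [[2, 2], [1, -3]].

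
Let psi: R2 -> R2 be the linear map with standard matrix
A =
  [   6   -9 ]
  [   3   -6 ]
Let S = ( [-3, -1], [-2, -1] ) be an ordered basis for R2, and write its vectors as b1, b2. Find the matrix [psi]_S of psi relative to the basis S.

With P the matrix whose columns are b1, b2, [psi]_S = P^(-1) A P.
Column by column: psi(b1) = A b1 = [-9, -3]; its S-coordinates [3, 0] give column 1.
Continuing for each basis vector yields [psi]_S = [[3, 3], [0, -3]].

[[3, 3], [0, -3]]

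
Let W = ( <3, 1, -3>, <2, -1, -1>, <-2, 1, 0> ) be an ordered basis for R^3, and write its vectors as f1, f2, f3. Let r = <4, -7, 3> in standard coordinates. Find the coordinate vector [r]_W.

<-2, 3, -2>

We seek scalars with c_1 f1 + ... + c_3 f3 = r; equivalently solve M c = r where the columns of M are f1, ..., f3.
Gaussian elimination on [M | r] yields c = (-2, 3, -2).
Check: -2f1 + 3f2 - 2f3 = <4, -7, 3>.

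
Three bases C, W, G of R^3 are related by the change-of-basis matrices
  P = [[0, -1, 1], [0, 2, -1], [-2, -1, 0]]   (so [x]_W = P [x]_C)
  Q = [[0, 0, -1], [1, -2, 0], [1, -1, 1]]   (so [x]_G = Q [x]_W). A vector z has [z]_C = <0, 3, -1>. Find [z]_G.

<3, -18, -14>

First [z]_W = P [z]_C = <-4, 7, -3>.
Then [z]_G = Q [z]_W = <3, -18, -14>.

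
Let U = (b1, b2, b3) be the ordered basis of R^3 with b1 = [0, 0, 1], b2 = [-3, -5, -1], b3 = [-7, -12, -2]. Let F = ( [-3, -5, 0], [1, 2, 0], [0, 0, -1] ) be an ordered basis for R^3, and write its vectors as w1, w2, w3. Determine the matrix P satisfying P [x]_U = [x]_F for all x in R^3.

[[0, 1, 2], [0, 0, -1], [-1, 1, 2]]

Let M have columns bj and N have columns wj. Then for every x, N [x]_F = x = M [x]_U, so P = N^(-1) M.
Since det N = 1, N^(-1) has integer entries; multiplying gives P = [[0, 1, 2], [0, 0, -1], [-1, 1, 2]].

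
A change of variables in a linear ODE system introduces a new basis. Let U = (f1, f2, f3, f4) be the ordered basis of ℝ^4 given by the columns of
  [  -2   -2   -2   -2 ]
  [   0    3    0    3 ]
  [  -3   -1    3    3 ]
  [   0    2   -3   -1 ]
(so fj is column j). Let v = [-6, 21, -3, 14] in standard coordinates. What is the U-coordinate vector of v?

We seek scalars with c_1 f1 + ... + c_4 f4 = v; equivalently solve M c = v where the columns of M are f1, ..., f4.
Gaussian elimination on [M | v] yields c = (0, 3, -4, 4).
Check: 0·f1 + 3f2 - 4f3 + 4f4 = [-6, 21, -3, 14].

[0, 3, -4, 4]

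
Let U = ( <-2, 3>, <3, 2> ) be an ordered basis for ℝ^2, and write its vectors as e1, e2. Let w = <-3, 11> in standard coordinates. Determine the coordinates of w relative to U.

<3, 1>

[w]_U is the unique c with M c = w, where M has columns e1, e2.
System: -2c_1 + 3c_2 = -3, 3c_1 + 2c_2 = 11; solving gives c_1 = 3, c_2 = 1.
Check: 3e1 + e2 = <-3, 11>.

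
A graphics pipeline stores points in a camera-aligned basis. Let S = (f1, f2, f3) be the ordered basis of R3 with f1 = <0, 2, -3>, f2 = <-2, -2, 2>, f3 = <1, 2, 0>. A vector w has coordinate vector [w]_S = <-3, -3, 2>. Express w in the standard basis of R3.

The coordinates say w = -3f1 - 3f2 + 2f3; adding the scaled basis vectors gives <8, 4, 3>.

<8, 4, 3>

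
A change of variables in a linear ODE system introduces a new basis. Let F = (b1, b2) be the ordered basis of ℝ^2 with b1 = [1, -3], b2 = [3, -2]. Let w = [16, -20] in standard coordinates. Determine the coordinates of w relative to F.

[4, 4]

We seek scalars with c_1 b1 + c_2 b2 = w; equivalently solve M c = w where the columns of M are b1, b2.
System: c_1 + 3c_2 = 16, -3c_1 - 2c_2 = -20; solving gives c_1 = 4, c_2 = 4.
Check: 4b1 + 4b2 = [16, -20].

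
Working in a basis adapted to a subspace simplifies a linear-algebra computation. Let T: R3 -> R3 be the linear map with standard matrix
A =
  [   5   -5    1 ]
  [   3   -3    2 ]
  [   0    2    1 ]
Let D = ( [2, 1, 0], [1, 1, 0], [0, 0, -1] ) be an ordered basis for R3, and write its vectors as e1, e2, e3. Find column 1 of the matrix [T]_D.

Column 1 of [T]_D is the D-coordinate vector of T(e1).
In standard coordinates T(e1) = A e1 = [5, 3, 2].
Converting to D: [5, 3, 2] = 2e1 + e2 - 2e3, so the coordinate vector is [2, 1, -2].

[2, 1, -2]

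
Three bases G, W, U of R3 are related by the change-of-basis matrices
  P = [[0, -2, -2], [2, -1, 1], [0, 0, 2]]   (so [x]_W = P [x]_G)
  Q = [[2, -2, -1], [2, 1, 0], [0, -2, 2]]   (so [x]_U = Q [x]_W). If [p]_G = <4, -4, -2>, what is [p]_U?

<8, 34, -28>

Apply P to get W-coordinates <12, 10, -4>, then Q to get U-coordinates.
The result is [p]_U = <8, 34, -28>.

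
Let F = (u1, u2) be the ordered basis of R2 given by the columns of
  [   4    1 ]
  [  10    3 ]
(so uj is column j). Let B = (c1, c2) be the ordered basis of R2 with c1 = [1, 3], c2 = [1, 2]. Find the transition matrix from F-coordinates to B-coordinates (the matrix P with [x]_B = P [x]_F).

Let M have columns uj and N have columns cj. Then for every x, N [x]_B = x = M [x]_F, so P = N^(-1) M.
Since det N = -1, N^(-1) has integer entries; multiplying gives P = [[2, 1], [2, 0]].

[[2, 1], [2, 0]]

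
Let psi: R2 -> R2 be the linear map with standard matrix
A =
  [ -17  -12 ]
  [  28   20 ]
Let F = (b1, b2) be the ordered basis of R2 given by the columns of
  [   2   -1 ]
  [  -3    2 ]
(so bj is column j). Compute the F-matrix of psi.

[[0, -2], [-2, 3]]

Let P have columns b1, b2. Then [psi]_F = P^(-1) A P.
Here det P = 1, so P^(-1) is integer; computing A P first and then P^(-1)(A P) gives [[0, -2], [-2, 3]].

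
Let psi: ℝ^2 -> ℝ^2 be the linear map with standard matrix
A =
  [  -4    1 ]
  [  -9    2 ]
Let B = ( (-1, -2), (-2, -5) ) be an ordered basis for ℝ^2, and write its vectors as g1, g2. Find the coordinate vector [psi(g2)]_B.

Compute psi(g2) = A g2 = (3, 8) in standard coordinates.
Then write this in B-coordinates: solve for y in y_1 g1 + y_2 g2 = (3, 8).
This gives y = (1, -2), which is column 2 of [psi]_B.

(1, -2)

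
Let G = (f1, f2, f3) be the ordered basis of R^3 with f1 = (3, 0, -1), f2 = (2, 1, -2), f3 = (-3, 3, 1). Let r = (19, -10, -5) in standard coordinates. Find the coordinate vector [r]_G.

(4, -1, -3)

[r]_G is the unique c with M c = r, where M has columns f1, ..., f3.
Row-reducing the augmented matrix [M | r] gives c = (4, -1, -3).
Check: 4f1 - f2 - 3f3 = (19, -10, -5).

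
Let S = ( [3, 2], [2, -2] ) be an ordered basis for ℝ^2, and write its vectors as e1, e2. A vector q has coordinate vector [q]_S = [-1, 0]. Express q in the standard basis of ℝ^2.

[-3, -2]

q = M [q]_S, where M has columns e1, e2.
Carrying out the matrix-vector product, q = [-3, -2].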